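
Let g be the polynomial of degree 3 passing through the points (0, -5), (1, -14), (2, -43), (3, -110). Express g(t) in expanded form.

Using the Lagrange interpolation formula with nodes 0, 1, 2, 3:
  L_0(t) = (t - 1)(t - 2)(t - 3) / -6
  L_1(t) = t(t - 2)(t - 3) / 2
  L_2(t) = t(t - 1)(t - 3) / -2
  L_3(t) = t(t - 1)(t - 2) / 6
Then g(t) = -5·L_0(t) - 14·L_1(t) - 43·L_2(t) - 110·L_3(t).
Expanding and collecting terms gives g(t) = -3t³ - t² - 5t - 5.
Check: g(2) = -43. ✓

g(t) = -3t^3 - t^2 - 5t - 5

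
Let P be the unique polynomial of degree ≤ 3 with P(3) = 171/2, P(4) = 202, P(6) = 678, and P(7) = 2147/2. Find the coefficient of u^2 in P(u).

3/2

Write P(u) = au^3 + bu^2 + cu + d. Substituting each data point gives a linear system:
  27a + 9b + 3c + d = 171/2
  64a + 16b + 4c + d = 202
  216a + 36b + 6c + d = 678
  343a + 49b + 7c + d = 2147/2
Solving the system yields a = 3, b = 3/2, c = -5, d = 6.
So P(u) = 3u^3 + (3/2)u^2 - 5u + 6.
The coefficient of u^2 is 3/2.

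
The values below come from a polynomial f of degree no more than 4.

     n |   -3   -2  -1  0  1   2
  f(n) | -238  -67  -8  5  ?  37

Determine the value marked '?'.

On equispaced nodes a degree-4 polynomial has vanishing fifth forward difference, so
  - f(-3) + 5·f(-2) - 10·f(-1) + 10·f(0) - 5·f(1) + f(2) = 0.
Substituting the known values and solving for f(1):
  -5·f(1) = -70
  f(1) = 14.

14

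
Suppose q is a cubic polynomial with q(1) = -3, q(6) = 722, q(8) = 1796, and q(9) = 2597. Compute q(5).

Write q(u) = au^3 + bu^2 + cu + d. Substituting each data point gives a linear system:
  a + b + c + d = -3
  216a + 36b + 6c + d = 722
  512a + 64b + 8c + d = 1796
  729a + 81b + 9c + d = 2597
Solving the system yields a = 4, b = -4, c = 1, d = -4.
So q(u) = 4u³ - 4u² + u - 4.
Then q(5) = 401.

401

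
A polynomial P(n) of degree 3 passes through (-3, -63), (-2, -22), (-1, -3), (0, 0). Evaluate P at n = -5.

-235

Forward differences of the values at n = -3, -2, -1, 0:
  P  : -63  -22  -3  0
  Δ  : 41  19  3
  Δ^2: -22  -16
  Δ^3: 6
The third differences are constant, confirming degree 3.
Interpolating (Newton forward form) and evaluating at n = -5 gives P(-5) = -235.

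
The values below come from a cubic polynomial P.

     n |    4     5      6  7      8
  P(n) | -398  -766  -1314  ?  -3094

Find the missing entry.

On equispaced nodes a degree-3 polynomial has vanishing fourth forward difference, so
  P(4) - 4·P(5) + 6·P(6) - 4·P(7) + P(8) = 0.
Substituting the known values and solving for P(7):
  -4·P(7) = 8312
  P(7) = -2078.

-2078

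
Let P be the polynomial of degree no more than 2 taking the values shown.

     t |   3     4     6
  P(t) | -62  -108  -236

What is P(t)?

P(t) = -6t^2 - 4t + 4

Using the Lagrange interpolation formula with nodes 3, 4, 6:
  L_0(t) = (t - 4)(t - 6) / 3
  L_1(t) = (t - 3)(t - 6) / -2
  L_2(t) = (t - 3)(t - 4) / 6
Then P(t) = -62·L_0(t) - 108·L_1(t) - 236·L_2(t).
Expanding and collecting terms gives P(t) = -6t² - 4t + 4.
Check: P(6) = -236. ✓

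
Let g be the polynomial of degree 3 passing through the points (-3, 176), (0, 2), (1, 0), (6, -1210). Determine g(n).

Write g(n) = an^3 + bn^2 + cn + d. Substituting each data point gives a linear system:
  -27a + 9b - 3c + d = 176
  d = 2
  a + b + c + d = 0
  216a + 36b + 6c + d = -1210
Solving the system yields a = -6, b = 2, c = 2, d = 2.
So g(n) = -6n^3 + 2n^2 + 2n + 2.
Check: g(-3) = 176. ✓

g(n) = -6n^3 + 2n^2 + 2n + 2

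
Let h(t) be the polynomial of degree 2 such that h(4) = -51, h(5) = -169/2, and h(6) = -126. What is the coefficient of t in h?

Write h(t) = at^2 + bt + c. Substituting each data point gives a linear system:
  16a + 4b + c = -51
  25a + 5b + c = -169/2
  36a + 6b + c = -126
Solving the system yields a = -4, b = 5/2, c = 3.
So h(t) = -4t^2 + (5/2)t + 3.
The coefficient of t is 5/2.

5/2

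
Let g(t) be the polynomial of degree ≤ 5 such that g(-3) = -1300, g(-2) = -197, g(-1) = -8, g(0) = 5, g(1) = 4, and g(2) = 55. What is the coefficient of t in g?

Write g(t) = at^5 + bt^4 + ct^3 + dt^2 + et + k. Substituting each data point gives a linear system:
  -243a + 81b - 27c + 9d - 3e + k = -1300
  -32a + 16b - 8c + 4d - 2e + k = -197
  -a + b - c + d - e + k = -8
  k = 5
  a + b + c + d + e + k = 4
  32a + 16b + 8c + 4d + 2e + k = 55
Solving the system yields a = 4, b = -4, c = -1, d = -3, e = 3, k = 5.
So g(t) = 4t⁵ - 4t⁴ - t³ - 3t² + 3t + 5.
The coefficient of t is 3.

3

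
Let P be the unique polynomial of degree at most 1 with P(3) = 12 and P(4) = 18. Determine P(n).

Using the Lagrange interpolation formula with nodes 3, 4:
  L_0(n) = (n - 4) / -1
  L_1(n) = (n - 3) / 1
Then P(n) = 12·L_0(n) + 18·L_1(n).
Expanding and collecting terms gives P(n) = 6n - 6.
Check: P(4) = 18. ✓

P(n) = 6n - 6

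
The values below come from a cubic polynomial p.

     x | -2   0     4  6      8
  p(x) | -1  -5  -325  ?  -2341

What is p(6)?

-1025

The 4 known points determine the degree-3 polynomial uniquely.
Write p(x) = ax^3 + bx^2 + cx + d. Substituting each data point gives a linear system:
  -8a + 4b - 2c + d = -1
  d = -5
  64a + 16b + 4c + d = -325
  512a + 64b + 8c + d = -2341
Solving the system yields a = -4, b = -5, c = 4, d = -5.
So p(x) = -4x³ - 5x² + 4x - 5.
Then p(6) = -1025.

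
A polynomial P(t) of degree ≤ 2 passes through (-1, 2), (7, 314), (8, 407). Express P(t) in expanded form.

Using the Lagrange interpolation formula with nodes -1, 7, 8:
  L_0(t) = (t - 7)(t - 8) / 72
  L_1(t) = (t + 1)(t - 8) / -8
  L_2(t) = (t + 1)(t - 7) / 9
Then P(t) = 2·L_0(t) + 314·L_1(t) + 407·L_2(t).
Expanding and collecting terms gives P(t) = 6t^2 + 3t - 1.
Check: P(8) = 407. ✓

P(t) = 6t^2 + 3t - 1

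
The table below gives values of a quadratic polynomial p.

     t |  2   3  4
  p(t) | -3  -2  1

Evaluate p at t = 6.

Write p(t) = at^2 + bt + c. Substituting each data point gives a linear system:
  4a + 2b + c = -3
  9a + 3b + c = -2
  16a + 4b + c = 1
Solving the system yields a = 1, b = -4, c = 1.
So p(t) = t^2 - 4t + 1.
Then p(6) = 13.

13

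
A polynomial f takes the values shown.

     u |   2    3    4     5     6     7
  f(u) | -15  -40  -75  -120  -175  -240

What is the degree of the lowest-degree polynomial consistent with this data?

Forward differences of the values at u = 2, 3, 4, 5, 6, 7:
  f  : -15  -40  -75  -120  -175  -240
  Δ  : -25  -35  -45  -55  -65
  Δ^2: -10  -10  -10  -10
  Δ^3: 0  0  0
  Δ^4: 0  0
  Δ^5: 0
The second differences are constant (-10) and nonzero, while all higher differences vanish, so the minimal degree is 2.

2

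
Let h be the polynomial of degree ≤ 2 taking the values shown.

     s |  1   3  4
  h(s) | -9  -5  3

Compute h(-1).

3

Write h(s) = as^2 + bs + c. Substituting each data point gives a linear system:
  a + b + c = -9
  9a + 3b + c = -5
  16a + 4b + c = 3
Solving the system yields a = 2, b = -6, c = -5.
So h(s) = 2s² - 6s - 5.
Then h(-1) = 3.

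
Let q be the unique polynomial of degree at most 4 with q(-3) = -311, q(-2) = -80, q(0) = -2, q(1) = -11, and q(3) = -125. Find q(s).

q(s) = -2s^4 + 4s^3 - 6s^2 - 5s - 2

Using the Lagrange interpolation formula with nodes -3, -2, 0, 1, 3:
  L_0(s) = (s + 2)s(s - 1)(s - 3) / 72
  L_1(s) = (s + 3)s(s - 1)(s - 3) / -30
  L_2(s) = (s + 3)(s + 2)(s - 1)(s - 3) / 18
  L_3(s) = (s + 3)(s + 2)s(s - 3) / -24
  L_4(s) = (s + 3)(s + 2)s(s - 1) / 180
Then q(s) = -311·L_0(s) - 80·L_1(s) - 2·L_2(s) - 11·L_3(s) - 125·L_4(s).
Expanding and collecting terms gives q(s) = -2s^4 + 4s^3 - 6s^2 - 5s - 2.
Check: q(3) = -125. ✓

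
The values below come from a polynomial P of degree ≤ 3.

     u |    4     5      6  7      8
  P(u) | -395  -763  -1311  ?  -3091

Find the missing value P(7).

-2075

On equispaced nodes a degree-3 polynomial has vanishing fourth forward difference, so
  P(4) - 4·P(5) + 6·P(6) - 4·P(7) + P(8) = 0.
Substituting the known values and solving for P(7):
  -4·P(7) = 8300
  P(7) = -2075.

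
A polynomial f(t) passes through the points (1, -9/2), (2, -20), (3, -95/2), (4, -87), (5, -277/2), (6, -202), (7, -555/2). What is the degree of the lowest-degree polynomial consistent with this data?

2

Forward differences of the values at t = 1, 2, 3, 4, 5, 6, 7:
  f  : -9/2  -20  -95/2  -87  -277/2  -202  -555/2
  Δ  : -31/2  -55/2  -79/2  -103/2  -127/2  -151/2
  Δ^2: -12  -12  -12  -12  -12
  Δ^3: 0  0  0  0
  Δ^4: 0  0  0
  Δ^5: 0  0
  Δ^6: 0
The second differences are constant (-12) and nonzero, while all higher differences vanish, so the minimal degree is 2.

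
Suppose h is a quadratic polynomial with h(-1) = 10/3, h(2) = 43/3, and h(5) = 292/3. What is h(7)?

Write h(x) = ax^2 + bx + c. Substituting each data point gives a linear system:
  a - b + c = 10/3
  4a + 2b + c = 43/3
  25a + 5b + c = 292/3
Solving the system yields a = 4, b = -1/3, c = -1.
So h(x) = 4x^2 - (1/3)x - 1.
Then h(7) = 578/3.

578/3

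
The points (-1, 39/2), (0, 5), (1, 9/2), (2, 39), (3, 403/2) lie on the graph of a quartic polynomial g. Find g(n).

g(n) = 3n^4 - (5/2)n^3 + 4n^2 - 5n + 5

Write g(n) = an^4 + bn^3 + cn^2 + dn + e. Substituting each data point gives a linear system:
  a - b + c - d + e = 39/2
  e = 5
  a + b + c + d + e = 9/2
  16a + 8b + 4c + 2d + e = 39
  81a + 27b + 9c + 3d + e = 403/2
Solving the system yields a = 3, b = -5/2, c = 4, d = -5, e = 5.
So g(n) = 3n^4 - (5/2)n^3 + 4n^2 - 5n + 5.
Check: g(2) = 39. ✓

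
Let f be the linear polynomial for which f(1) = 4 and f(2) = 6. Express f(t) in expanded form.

f(t) = 2t + 2

Using the Lagrange interpolation formula with nodes 1, 2:
  L_0(t) = (t - 2) / -1
  L_1(t) = (t - 1) / 1
Then f(t) = 4·L_0(t) + 6·L_1(t).
Expanding and collecting terms gives f(t) = 2t + 2.
Check: f(2) = 6. ✓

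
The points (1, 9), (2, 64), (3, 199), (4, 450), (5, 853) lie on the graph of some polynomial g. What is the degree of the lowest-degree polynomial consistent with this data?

3

Forward differences of the values at x = 1, 2, 3, 4, 5:
  g  : 9  64  199  450  853
  Δ  : 55  135  251  403
  Δ^2: 80  116  152
  Δ^3: 36  36
  Δ^4: 0
The third differences are constant (36) and nonzero, while all higher differences vanish, so the minimal degree is 3.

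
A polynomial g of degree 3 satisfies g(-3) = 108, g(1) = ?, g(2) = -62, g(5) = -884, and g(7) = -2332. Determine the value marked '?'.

The 4 known points determine the degree-3 polynomial uniquely.
Write g(t) = at^3 + bt^2 + ct + d. Substituting each data point gives a linear system:
  -27a + 9b - 3c + d = 108
  8a + 4b + 2c + d = -62
  125a + 25b + 5c + d = -884
  343a + 49b + 7c + d = -2332
Solving the system yields a = -6, b = -6, c = 2, d = 6.
So g(t) = -6t^3 - 6t^2 + 2t + 6.
Then g(1) = -4.

-4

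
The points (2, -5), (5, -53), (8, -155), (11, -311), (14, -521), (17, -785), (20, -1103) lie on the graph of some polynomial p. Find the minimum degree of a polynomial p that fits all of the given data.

Forward differences of the values at n = 2, 5, 8, 11, 14, 17, 20:
  p  : -5  -53  -155  -311  -521  -785  -1103
  Δ  : -48  -102  -156  -210  -264  -318
  Δ^2: -54  -54  -54  -54  -54
  Δ^3: 0  0  0  0
  Δ^4: 0  0  0
  Δ^5: 0  0
  Δ^6: 0
The second differences are constant (-54) and nonzero, while all higher differences vanish, so the minimal degree is 2.

2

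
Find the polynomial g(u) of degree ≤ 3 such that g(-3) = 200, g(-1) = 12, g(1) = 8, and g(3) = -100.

g(u) = -6u^3 + 5u^2 + 4u + 5

Write g(u) = au^3 + bu^2 + cu + d. Substituting each data point gives a linear system:
  -27a + 9b - 3c + d = 200
  -a + b - c + d = 12
  a + b + c + d = 8
  27a + 9b + 3c + d = -100
Solving the system yields a = -6, b = 5, c = 4, d = 5.
So g(u) = -6u^3 + 5u^2 + 4u + 5.
Check: g(-1) = 12. ✓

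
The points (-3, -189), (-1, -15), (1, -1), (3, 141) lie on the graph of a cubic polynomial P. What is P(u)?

Write P(u) = au^3 + bu^2 + cu + d. Substituting each data point gives a linear system:
  -27a + 9b - 3c + d = -189
  -a + b - c + d = -15
  a + b + c + d = -1
  27a + 9b + 3c + d = 141
Solving the system yields a = 6, b = -2, c = 1, d = -6.
So P(u) = 6u^3 - 2u^2 + u - 6.
Check: P(3) = 141. ✓

P(u) = 6u^3 - 2u^2 + u - 6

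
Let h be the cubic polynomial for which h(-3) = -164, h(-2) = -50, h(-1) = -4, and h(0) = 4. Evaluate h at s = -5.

Write h(s) = as^3 + bs^2 + cs + d. Substituting each data point gives a linear system:
  -27a + 9b - 3c + d = -164
  -8a + 4b - 2c + d = -50
  -a + b - c + d = -4
  d = 4
Solving the system yields a = 5, b = -4, c = -1, d = 4.
So h(s) = 5s³ - 4s² - s + 4.
Then h(-5) = -716.

-716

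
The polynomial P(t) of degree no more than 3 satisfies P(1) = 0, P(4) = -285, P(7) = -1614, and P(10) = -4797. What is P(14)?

Using the Lagrange interpolation formula with nodes 1, 4, 7, 10:
  L_0(t) = (t - 4)(t - 7)(t - 10) / -162
  L_1(t) = (t - 1)(t - 7)(t - 10) / 54
  L_2(t) = (t - 1)(t - 4)(t - 10) / -54
  L_3(t) = (t - 1)(t - 4)(t - 7) / 162
Then P(t) = 0·L_0(t) - 285·L_1(t) - 1614·L_2(t) - 4797·L_3(t).
Expanding and collecting terms gives P(t) = -5t^3 + 2t^2 + 3.
Evaluating at t = 14: P(14) = -13325.

-13325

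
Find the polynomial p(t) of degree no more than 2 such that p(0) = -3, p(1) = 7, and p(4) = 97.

p(t) = 5t^2 + 5t - 3

Write p(t) = at^2 + bt + c. Substituting each data point gives a linear system:
  c = -3
  a + b + c = 7
  16a + 4b + c = 97
Solving the system yields a = 5, b = 5, c = -3.
So p(t) = 5t^2 + 5t - 3.
Check: p(0) = -3. ✓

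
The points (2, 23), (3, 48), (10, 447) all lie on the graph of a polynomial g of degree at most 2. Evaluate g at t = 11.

Using the Lagrange interpolation formula with nodes 2, 3, 10:
  L_0(t) = (t - 3)(t - 10) / 8
  L_1(t) = (t - 2)(t - 10) / -7
  L_2(t) = (t - 2)(t - 3) / 56
Then g(t) = 23·L_0(t) + 48·L_1(t) + 447·L_2(t).
Expanding and collecting terms gives g(t) = 4t² + 5t - 3.
Evaluating at t = 11: g(11) = 536.

536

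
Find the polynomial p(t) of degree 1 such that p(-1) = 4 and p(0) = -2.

p(t) = -6t - 2

Using the Lagrange interpolation formula with nodes -1, 0:
  L_0(t) = t / -1
  L_1(t) = (t + 1) / 1
Then p(t) = 4·L_0(t) - 2·L_1(t).
Expanding and collecting terms gives p(t) = -6t - 2.
Check: p(-1) = 4. ✓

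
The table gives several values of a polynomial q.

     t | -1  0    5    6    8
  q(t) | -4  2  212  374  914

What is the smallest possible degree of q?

Divided differences on the nodes -1, 0, 5, 6, 8:
  order 0: -4  2  212  374  914
  order 1: 6  42  162  270
  order 2: 6  20  36
  order 3: 2  2
  order 4: 0
The order-3 divided differences are all 2 (nonzero) and every higher order vanishes, so the data lies on a polynomial of degree exactly 3.

3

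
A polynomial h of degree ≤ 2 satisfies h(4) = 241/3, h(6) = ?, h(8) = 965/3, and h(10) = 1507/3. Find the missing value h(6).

181

On equispaced nodes a degree-2 polynomial has vanishing third forward difference, so
  - h(4) + 3·h(6) - 3·h(8) + h(10) = 0.
Substituting the known values and solving for h(6):
  3·h(6) = 543
  h(6) = 181.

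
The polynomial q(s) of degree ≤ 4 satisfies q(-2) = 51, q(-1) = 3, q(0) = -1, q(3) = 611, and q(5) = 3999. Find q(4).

Write q(s) = as^4 + bs^3 + cs^2 + ds + e. Substituting each data point gives a linear system:
  16a - 8b + 4c - 2d + e = 51
  a - b + c - d + e = 3
  e = -1
  81a + 27b + 9c + 3d + e = 611
  625a + 125b + 25c + 5d + e = 3999
Solving the system yields a = 5, b = 6, c = 5, d = 0, e = -1.
So q(s) = 5s⁴ + 6s³ + 5s² - 1.
Then q(4) = 1743.

1743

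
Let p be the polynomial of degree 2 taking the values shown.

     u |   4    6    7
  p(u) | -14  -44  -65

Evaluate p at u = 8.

-90

Using the Lagrange interpolation formula with nodes 4, 6, 7:
  L_0(u) = (u - 6)(u - 7) / 6
  L_1(u) = (u - 4)(u - 7) / -2
  L_2(u) = (u - 4)(u - 6) / 3
Then p(u) = -14·L_0(u) - 44·L_1(u) - 65·L_2(u).
Expanding and collecting terms gives p(u) = -2u² + 5u - 2.
Evaluating at u = 8: p(8) = -90.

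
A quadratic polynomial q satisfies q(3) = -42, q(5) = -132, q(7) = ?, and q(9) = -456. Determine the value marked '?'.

-270

The 3 known points determine the degree-2 polynomial uniquely.
Write q(n) = an^2 + bn + c. Substituting each data point gives a linear system:
  9a + 3b + c = -42
  25a + 5b + c = -132
  81a + 9b + c = -456
Solving the system yields a = -6, b = 3, c = 3.
So q(n) = -6n^2 + 3n + 3.
Then q(7) = -270.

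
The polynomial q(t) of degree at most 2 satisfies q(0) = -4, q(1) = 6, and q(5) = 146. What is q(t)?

Using the Lagrange interpolation formula with nodes 0, 1, 5:
  L_0(t) = (t - 1)(t - 5) / 5
  L_1(t) = t(t - 5) / -4
  L_2(t) = t(t - 1) / 20
Then q(t) = -4·L_0(t) + 6·L_1(t) + 146·L_2(t).
Expanding and collecting terms gives q(t) = 5t^2 + 5t - 4.
Check: q(0) = -4. ✓

q(t) = 5t^2 + 5t - 4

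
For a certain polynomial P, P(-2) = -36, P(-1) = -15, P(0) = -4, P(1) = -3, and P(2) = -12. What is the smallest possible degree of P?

2

Forward differences of the values at s = -2, -1, 0, 1, 2:
  P  : -36  -15  -4  -3  -12
  Δ  : 21  11  1  -9
  Δ^2: -10  -10  -10
  Δ^3: 0  0
  Δ^4: 0
The second differences are constant (-10) and nonzero, while all higher differences vanish, so the minimal degree is 2.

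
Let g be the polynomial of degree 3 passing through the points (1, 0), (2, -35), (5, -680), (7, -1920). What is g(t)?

g(t) = -6t^3 + 3t^2 - 2t + 5

Write g(t) = at^3 + bt^2 + ct + d. Substituting each data point gives a linear system:
  a + b + c + d = 0
  8a + 4b + 2c + d = -35
  125a + 25b + 5c + d = -680
  343a + 49b + 7c + d = -1920
Solving the system yields a = -6, b = 3, c = -2, d = 5.
So g(t) = -6t³ + 3t² - 2t + 5.
Check: g(2) = -35. ✓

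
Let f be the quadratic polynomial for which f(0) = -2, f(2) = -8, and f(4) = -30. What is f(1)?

Write f(s) = as^2 + bs + c. Substituting each data point gives a linear system:
  c = -2
  4a + 2b + c = -8
  16a + 4b + c = -30
Solving the system yields a = -2, b = 1, c = -2.
So f(s) = -2s^2 + s - 2.
Then f(1) = -3.

-3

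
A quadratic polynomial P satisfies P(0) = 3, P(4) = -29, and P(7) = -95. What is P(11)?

-239

Using the Lagrange interpolation formula with nodes 0, 4, 7:
  L_0(u) = (u - 4)(u - 7) / 28
  L_1(u) = u(u - 7) / -12
  L_2(u) = u(u - 4) / 21
Then P(u) = 3·L_0(u) - 29·L_1(u) - 95·L_2(u).
Expanding and collecting terms gives P(u) = -2u² + 3.
Evaluating at u = 11: P(11) = -239.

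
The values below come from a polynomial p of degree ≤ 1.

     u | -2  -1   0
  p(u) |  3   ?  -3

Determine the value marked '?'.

The 2 known points determine the degree-1 polynomial uniquely.
Write p(u) = au + b. Substituting each data point gives a linear system:
  -2a + b = 3
  b = -3
Solving the system yields a = -3, b = -3.
So p(u) = -3u - 3.
Then p(-1) = 0.

0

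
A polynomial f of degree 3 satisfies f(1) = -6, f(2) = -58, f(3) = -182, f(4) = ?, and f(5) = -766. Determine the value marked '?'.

On equispaced nodes a degree-3 polynomial has vanishing fourth forward difference, so
  f(1) - 4·f(2) + 6·f(3) - 4·f(4) + f(5) = 0.
Substituting the known values and solving for f(4):
  -4·f(4) = 1632
  f(4) = -408.

-408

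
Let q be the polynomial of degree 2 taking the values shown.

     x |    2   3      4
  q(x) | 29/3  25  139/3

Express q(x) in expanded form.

Write q(x) = ax^2 + bx + c. Substituting each data point gives a linear system:
  4a + 2b + c = 29/3
  9a + 3b + c = 25
  16a + 4b + c = 139/3
Solving the system yields a = 3, b = 1/3, c = -3.
So q(x) = 3x^2 + (1/3)x - 3.
Check: q(4) = 139/3. ✓

q(x) = 3x^2 + (1/3)x - 3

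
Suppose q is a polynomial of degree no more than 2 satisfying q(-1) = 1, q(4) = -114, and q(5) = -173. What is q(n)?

Write q(n) = an^2 + bn + c. Substituting each data point gives a linear system:
  a - b + c = 1
  16a + 4b + c = -114
  25a + 5b + c = -173
Solving the system yields a = -6, b = -5, c = 2.
So q(n) = -6n² - 5n + 2.
Check: q(5) = -173. ✓

q(n) = -6n^2 - 5n + 2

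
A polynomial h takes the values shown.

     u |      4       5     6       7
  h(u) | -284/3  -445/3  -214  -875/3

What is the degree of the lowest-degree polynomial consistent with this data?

2

Forward differences of the values at u = 4, 5, 6, 7:
  h  : -284/3  -445/3  -214  -875/3
  Δ  : -161/3  -197/3  -233/3
  Δ^2: -12  -12
  Δ^3: 0
The second differences are constant (-12) and nonzero, while all higher differences vanish, so the minimal degree is 2.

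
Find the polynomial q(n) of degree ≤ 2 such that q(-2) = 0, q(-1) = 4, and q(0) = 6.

q(n) = -n^2 + n + 6

Write q(n) = an^2 + bn + c. Substituting each data point gives a linear system:
  4a - 2b + c = 0
  a - b + c = 4
  c = 6
Solving the system yields a = -1, b = 1, c = 6.
So q(n) = -n^2 + n + 6.
Check: q(0) = 6. ✓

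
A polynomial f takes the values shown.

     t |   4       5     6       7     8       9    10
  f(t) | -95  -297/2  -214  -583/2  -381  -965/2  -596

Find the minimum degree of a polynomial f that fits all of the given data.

Forward differences of the values at t = 4, 5, 6, 7, 8, 9, 10:
  f  : -95  -297/2  -214  -583/2  -381  -965/2  -596
  Δ  : -107/2  -131/2  -155/2  -179/2  -203/2  -227/2
  Δ^2: -12  -12  -12  -12  -12
  Δ^3: 0  0  0  0
  Δ^4: 0  0  0
  Δ^5: 0  0
  Δ^6: 0
The second differences are constant (-12) and nonzero, while all higher differences vanish, so the minimal degree is 2.

2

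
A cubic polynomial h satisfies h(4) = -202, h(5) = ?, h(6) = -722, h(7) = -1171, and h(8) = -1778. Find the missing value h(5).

-407

The 4 known points determine the degree-3 polynomial uniquely.
Write h(n) = an^3 + bn^2 + cn + d. Substituting each data point gives a linear system:
  64a + 16b + 4c + d = -202
  216a + 36b + 6c + d = -722
  343a + 49b + 7c + d = -1171
  512a + 64b + 8c + d = -1778
Solving the system yields a = -4, b = 5, c = -6, d = -2.
So h(n) = -4n^3 + 5n^2 - 6n - 2.
Then h(5) = -407.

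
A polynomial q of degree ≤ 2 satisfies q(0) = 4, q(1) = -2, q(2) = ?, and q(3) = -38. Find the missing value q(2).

On equispaced nodes a degree-2 polynomial has vanishing third forward difference, so
  - q(0) + 3·q(1) - 3·q(2) + q(3) = 0.
Substituting the known values and solving for q(2):
  -3·q(2) = 48
  q(2) = -16.

-16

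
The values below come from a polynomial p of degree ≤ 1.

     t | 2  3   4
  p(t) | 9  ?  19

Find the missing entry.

14

On equispaced nodes a degree-1 polynomial has vanishing second forward difference, so
  p(2) - 2·p(3) + p(4) = 0.
Substituting the known values and solving for p(3):
  -2·p(3) = -28
  p(3) = 14.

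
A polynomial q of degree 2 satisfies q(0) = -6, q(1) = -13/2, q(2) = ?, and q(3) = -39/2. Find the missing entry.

-11

The 3 known points determine the degree-2 polynomial uniquely.
Write q(u) = au^2 + bu + c. Substituting each data point gives a linear system:
  c = -6
  a + b + c = -13/2
  9a + 3b + c = -39/2
Solving the system yields a = -2, b = 3/2, c = -6.
So q(u) = -2u^2 + (3/2)u - 6.
Then q(2) = -11.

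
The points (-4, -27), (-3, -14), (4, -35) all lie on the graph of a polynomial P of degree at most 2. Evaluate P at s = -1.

Write P(s) = as^2 + bs + c. Substituting each data point gives a linear system:
  16a - 4b + c = -27
  9a - 3b + c = -14
  16a + 4b + c = -35
Solving the system yields a = -2, b = -1, c = 1.
So P(s) = -2s² - s + 1.
Then P(-1) = 0.

0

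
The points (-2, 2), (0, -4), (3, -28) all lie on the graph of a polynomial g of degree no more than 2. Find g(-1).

Write g(s) = as^2 + bs + c. Substituting each data point gives a linear system:
  4a - 2b + c = 2
  c = -4
  9a + 3b + c = -28
Solving the system yields a = -1, b = -5, c = -4.
So g(s) = -s^2 - 5s - 4.
Then g(-1) = 0.

0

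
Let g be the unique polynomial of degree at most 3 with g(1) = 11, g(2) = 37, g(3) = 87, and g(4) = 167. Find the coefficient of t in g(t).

1

Write g(t) = at^3 + bt^2 + ct + d. Substituting each data point gives a linear system:
  a + b + c + d = 11
  8a + 4b + 2c + d = 37
  27a + 9b + 3c + d = 87
  64a + 16b + 4c + d = 167
Solving the system yields a = 1, b = 6, c = 1, d = 3.
So g(t) = t^3 + 6t^2 + t + 3.
The coefficient of t is 1.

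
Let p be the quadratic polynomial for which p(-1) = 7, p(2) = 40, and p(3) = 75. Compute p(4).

122

Write p(s) = as^2 + bs + c. Substituting each data point gives a linear system:
  a - b + c = 7
  4a + 2b + c = 40
  9a + 3b + c = 75
Solving the system yields a = 6, b = 5, c = 6.
So p(s) = 6s^2 + 5s + 6.
Then p(4) = 122.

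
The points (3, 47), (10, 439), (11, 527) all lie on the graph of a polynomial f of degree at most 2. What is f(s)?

f(s) = 4s^2 + 4s - 1

Using the Lagrange interpolation formula with nodes 3, 10, 11:
  L_0(s) = (s - 10)(s - 11) / 56
  L_1(s) = (s - 3)(s - 11) / -7
  L_2(s) = (s - 3)(s - 10) / 8
Then f(s) = 47·L_0(s) + 439·L_1(s) + 527·L_2(s).
Expanding and collecting terms gives f(s) = 4s^2 + 4s - 1.
Check: f(10) = 439. ✓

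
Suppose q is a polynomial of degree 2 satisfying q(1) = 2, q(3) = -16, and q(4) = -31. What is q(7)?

-100

Write q(u) = au^2 + bu + c. Substituting each data point gives a linear system:
  a + b + c = 2
  9a + 3b + c = -16
  16a + 4b + c = -31
Solving the system yields a = -2, b = -1, c = 5.
So q(u) = -2u² - u + 5.
Then q(7) = -100.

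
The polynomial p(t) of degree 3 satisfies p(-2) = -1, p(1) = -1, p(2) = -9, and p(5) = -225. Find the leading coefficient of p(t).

Write p(t) = at^3 + bt^2 + ct + d. Substituting each data point gives a linear system:
  -8a + 4b - 2c + d = -1
  a + b + c + d = -1
  8a + 4b + 2c + d = -9
  125a + 25b + 5c + d = -225
Solving the system yields a = -2, b = 0, c = 6, d = -5.
So p(t) = -2t^3 + 6t - 5.
The leading coefficient is -2.

-2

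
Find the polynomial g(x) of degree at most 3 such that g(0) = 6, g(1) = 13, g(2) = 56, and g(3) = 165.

g(x) = 5x^3 + 3x^2 - x + 6

Using the Lagrange interpolation formula with nodes 0, 1, 2, 3:
  L_0(x) = (x - 1)(x - 2)(x - 3) / -6
  L_1(x) = x(x - 2)(x - 3) / 2
  L_2(x) = x(x - 1)(x - 3) / -2
  L_3(x) = x(x - 1)(x - 2) / 6
Then g(x) = 6·L_0(x) + 13·L_1(x) + 56·L_2(x) + 165·L_3(x).
Expanding and collecting terms gives g(x) = 5x^3 + 3x^2 - x + 6.
Check: g(3) = 165. ✓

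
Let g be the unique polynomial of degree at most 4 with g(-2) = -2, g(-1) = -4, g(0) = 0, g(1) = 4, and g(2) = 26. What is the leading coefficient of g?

Write g(x) = ax^4 + bx^3 + cx^2 + dx + e. Substituting each data point gives a linear system:
  16a - 8b + 4c - 2d + e = -2
  a - b + c - d + e = -4
  e = 0
  a + b + c + d + e = 4
  16a + 8b + 4c + 2d + e = 26
Solving the system yields a = 1, b = 1, c = -1, d = 3, e = 0.
So g(x) = x^4 + x^3 - x^2 + 3x.
The leading coefficient is 1.

1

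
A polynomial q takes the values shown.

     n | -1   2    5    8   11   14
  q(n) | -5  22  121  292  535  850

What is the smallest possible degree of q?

Forward differences of the values at n = -1, 2, 5, 8, 11, 14:
  q  : -5  22  121  292  535  850
  Δ  : 27  99  171  243  315
  Δ^2: 72  72  72  72
  Δ^3: 0  0  0
  Δ^4: 0  0
  Δ^5: 0
The second differences are constant (72) and nonzero, while all higher differences vanish, so the minimal degree is 2.

2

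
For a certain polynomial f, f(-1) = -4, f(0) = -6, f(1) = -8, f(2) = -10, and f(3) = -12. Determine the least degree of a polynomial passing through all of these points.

1

Forward differences of the values at t = -1, 0, 1, 2, 3:
  f  : -4  -6  -8  -10  -12
  Δ  : -2  -2  -2  -2
  Δ^2: 0  0  0
  Δ^3: 0  0
  Δ^4: 0
The first differences are constant (-2) and nonzero, while all higher differences vanish, so the minimal degree is 1.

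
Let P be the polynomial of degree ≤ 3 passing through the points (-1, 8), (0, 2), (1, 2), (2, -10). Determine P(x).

P(x) = -3x^3 + 3x^2 + 2

Write P(x) = ax^3 + bx^2 + cx + d. Substituting each data point gives a linear system:
  -a + b - c + d = 8
  d = 2
  a + b + c + d = 2
  8a + 4b + 2c + d = -10
Solving the system yields a = -3, b = 3, c = 0, d = 2.
So P(x) = -3x^3 + 3x^2 + 2.
Check: P(0) = 2. ✓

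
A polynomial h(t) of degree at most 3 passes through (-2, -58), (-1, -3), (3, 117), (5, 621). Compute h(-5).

-859

Write h(t) = at^3 + bt^2 + ct + d. Substituting each data point gives a linear system:
  -8a + 4b - 2c + d = -58
  -a + b - c + d = -3
  27a + 9b + 3c + d = 117
  125a + 25b + 5c + d = 621
Solving the system yields a = 6, b = -5, c = -2, d = 6.
So h(t) = 6t^3 - 5t^2 - 2t + 6.
Then h(-5) = -859.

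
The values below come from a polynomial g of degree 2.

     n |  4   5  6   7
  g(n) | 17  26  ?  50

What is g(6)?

On equispaced nodes a degree-2 polynomial has vanishing third forward difference, so
  - g(4) + 3·g(5) - 3·g(6) + g(7) = 0.
Substituting the known values and solving for g(6):
  -3·g(6) = -111
  g(6) = 37.

37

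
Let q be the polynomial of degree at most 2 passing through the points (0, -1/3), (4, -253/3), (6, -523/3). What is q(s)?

q(s) = -4s^2 - 5s - 1/3

Using the Lagrange interpolation formula with nodes 0, 4, 6:
  L_0(s) = (s - 4)(s - 6) / 24
  L_1(s) = s(s - 6) / -8
  L_2(s) = s(s - 4) / 12
Then q(s) = -1/3·L_0(s) - 253/3·L_1(s) - 523/3·L_2(s).
Expanding and collecting terms gives q(s) = -4s² - 5s - 1/3.
Check: q(4) = -253/3. ✓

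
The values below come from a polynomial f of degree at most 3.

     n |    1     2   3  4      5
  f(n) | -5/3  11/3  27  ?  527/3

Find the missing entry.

241/3

The 4 known points determine the degree-3 polynomial uniquely.
Write f(n) = an^3 + bn^2 + cn + d. Substituting each data point gives a linear system:
  a + b + c + d = -5/3
  8a + 4b + 2c + d = 11/3
  27a + 9b + 3c + d = 27
  125a + 25b + 5c + d = 527/3
Solving the system yields a = 2, b = -3, c = 1/3, d = -1.
So f(n) = 2n^3 - 3n^2 + (1/3)n - 1.
Then f(4) = 241/3.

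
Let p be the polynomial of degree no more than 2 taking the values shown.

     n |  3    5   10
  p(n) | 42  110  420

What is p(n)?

p(n) = 4n^2 + 2n

Using the Lagrange interpolation formula with nodes 3, 5, 10:
  L_0(n) = (n - 5)(n - 10) / 14
  L_1(n) = (n - 3)(n - 10) / -10
  L_2(n) = (n - 3)(n - 5) / 35
Then p(n) = 42·L_0(n) + 110·L_1(n) + 420·L_2(n).
Expanding and collecting terms gives p(n) = 4n^2 + 2n.
Check: p(3) = 42. ✓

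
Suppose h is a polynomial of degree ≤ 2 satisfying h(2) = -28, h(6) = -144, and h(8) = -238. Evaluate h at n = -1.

-4

Write h(n) = an^2 + bn + c. Substituting each data point gives a linear system:
  4a + 2b + c = -28
  36a + 6b + c = -144
  64a + 8b + c = -238
Solving the system yields a = -3, b = -5, c = -6.
So h(n) = -3n² - 5n - 6.
Then h(-1) = -4.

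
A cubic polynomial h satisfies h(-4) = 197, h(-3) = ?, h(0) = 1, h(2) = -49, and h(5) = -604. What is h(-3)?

76

The 4 known points determine the degree-3 polynomial uniquely.
Write h(u) = au^3 + bu^2 + cu + d. Substituting each data point gives a linear system:
  -64a + 16b - 4c + d = 197
  d = 1
  8a + 4b + 2c + d = -49
  125a + 25b + 5c + d = -604
Solving the system yields a = -4, b = -4, c = -1, d = 1.
So h(u) = -4u^3 - 4u^2 - u + 1.
Then h(-3) = 76.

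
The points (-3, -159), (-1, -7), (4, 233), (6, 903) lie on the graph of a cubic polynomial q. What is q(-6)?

Write q(t) = at^3 + bt^2 + ct + d. Substituting each data point gives a linear system:
  -27a + 9b - 3c + d = -159
  -a + b - c + d = -7
  64a + 16b + 4c + d = 233
  216a + 36b + 6c + d = 903
Solving the system yields a = 5, b = -4, c = -5, d = -3.
So q(t) = 5t³ - 4t² - 5t - 3.
Then q(-6) = -1197.

-1197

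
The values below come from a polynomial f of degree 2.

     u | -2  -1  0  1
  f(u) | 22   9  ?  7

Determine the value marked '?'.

The 3 known points determine the degree-2 polynomial uniquely.
Write f(u) = au^2 + bu + c. Substituting each data point gives a linear system:
  4a - 2b + c = 22
  a - b + c = 9
  a + b + c = 7
Solving the system yields a = 4, b = -1, c = 4.
So f(u) = 4u² - u + 4.
Then f(0) = 4.

4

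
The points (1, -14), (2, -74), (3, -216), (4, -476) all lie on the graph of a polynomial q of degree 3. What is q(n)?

q(n) = -6n^3 - 5n^2 - 3n

Using the Lagrange interpolation formula with nodes 1, 2, 3, 4:
  L_0(n) = (n - 2)(n - 3)(n - 4) / -6
  L_1(n) = (n - 1)(n - 3)(n - 4) / 2
  L_2(n) = (n - 1)(n - 2)(n - 4) / -2
  L_3(n) = (n - 1)(n - 2)(n - 3) / 6
Then q(n) = -14·L_0(n) - 74·L_1(n) - 216·L_2(n) - 476·L_3(n).
Expanding and collecting terms gives q(n) = -6n^3 - 5n^2 - 3n.
Check: q(2) = -74. ✓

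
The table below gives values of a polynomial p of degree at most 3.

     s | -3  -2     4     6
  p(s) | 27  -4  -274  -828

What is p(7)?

-1273

Write p(s) = as^3 + bs^2 + cs + d. Substituting each data point gives a linear system:
  -27a + 9b - 3c + d = 27
  -8a + 4b - 2c + d = -4
  64a + 16b + 4c + d = -274
  216a + 36b + 6c + d = -828
Solving the system yields a = -3, b = -5, c = 1, d = -6.
So p(s) = -3s³ - 5s² + s - 6.
Then p(7) = -1273.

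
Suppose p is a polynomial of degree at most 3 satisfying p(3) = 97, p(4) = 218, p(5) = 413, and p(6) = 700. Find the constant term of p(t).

Write p(t) = at^3 + bt^2 + ct + d. Substituting each data point gives a linear system:
  27a + 9b + 3c + d = 97
  64a + 16b + 4c + d = 218
  125a + 25b + 5c + d = 413
  216a + 36b + 6c + d = 700
Solving the system yields a = 3, b = 1, c = 3, d = -2.
So p(t) = 3t^3 + t^2 + 3t - 2.
The constant term is -2.

-2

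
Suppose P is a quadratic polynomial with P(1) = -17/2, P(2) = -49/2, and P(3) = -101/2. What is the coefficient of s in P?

Write P(s) = as^2 + bs + c. Substituting each data point gives a linear system:
  a + b + c = -17/2
  4a + 2b + c = -49/2
  9a + 3b + c = -101/2
Solving the system yields a = -5, b = -1, c = -5/2.
So P(s) = -5s^2 - s - 5/2.
The coefficient of s is -1.

-1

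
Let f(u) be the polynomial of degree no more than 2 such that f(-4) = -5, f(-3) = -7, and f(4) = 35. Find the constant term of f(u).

Write f(u) = au^2 + bu + c. Substituting each data point gives a linear system:
  16a - 4b + c = -5
  9a - 3b + c = -7
  16a + 4b + c = 35
Solving the system yields a = 1, b = 5, c = -1.
So f(u) = u^2 + 5u - 1.
The constant term is -1.

-1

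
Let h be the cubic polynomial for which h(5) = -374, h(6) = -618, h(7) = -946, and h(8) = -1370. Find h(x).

h(x) = -2x^3 - 6x^2 + 4x + 6

Using the Lagrange interpolation formula with nodes 5, 6, 7, 8:
  L_0(x) = (x - 6)(x - 7)(x - 8) / -6
  L_1(x) = (x - 5)(x - 7)(x - 8) / 2
  L_2(x) = (x - 5)(x - 6)(x - 8) / -2
  L_3(x) = (x - 5)(x - 6)(x - 7) / 6
Then h(x) = -374·L_0(x) - 618·L_1(x) - 946·L_2(x) - 1370·L_3(x).
Expanding and collecting terms gives h(x) = -2x^3 - 6x^2 + 4x + 6.
Check: h(5) = -374. ✓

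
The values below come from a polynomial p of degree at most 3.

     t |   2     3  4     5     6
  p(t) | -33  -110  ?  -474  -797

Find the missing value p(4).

The 4 known points determine the degree-3 polynomial uniquely.
Write p(t) = at^3 + bt^2 + ct + d. Substituting each data point gives a linear system:
  8a + 4b + 2c + d = -33
  27a + 9b + 3c + d = -110
  125a + 25b + 5c + d = -474
  216a + 36b + 6c + d = -797
Solving the system yields a = -3, b = -5, c = 5, d = 1.
So p(t) = -3t³ - 5t² + 5t + 1.
Then p(4) = -251.

-251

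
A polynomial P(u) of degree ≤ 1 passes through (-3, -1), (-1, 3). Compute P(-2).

Using the Lagrange interpolation formula with nodes -3, -1:
  L_0(u) = (u + 1) / -2
  L_1(u) = (u + 3) / 2
Then P(u) = -1·L_0(u) + 3·L_1(u).
Expanding and collecting terms gives P(u) = 2u + 5.
Evaluating at u = -2: P(-2) = 1.

1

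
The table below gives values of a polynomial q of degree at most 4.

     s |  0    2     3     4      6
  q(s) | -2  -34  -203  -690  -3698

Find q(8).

Using the Lagrange interpolation formula with nodes 0, 2, 3, 4, 6:
  L_0(s) = (s - 2)(s - 3)(s - 4)(s - 6) / 144
  L_1(s) = s(s - 3)(s - 4)(s - 6) / -16
  L_2(s) = s(s - 2)(s - 4)(s - 6) / 9
  L_3(s) = s(s - 2)(s - 3)(s - 6) / -16
  L_4(s) = s(s - 2)(s - 3)(s - 4) / 144
Then q(s) = -2·L_0(s) - 34·L_1(s) - 203·L_2(s) - 690·L_3(s) - 3698·L_4(s).
Expanding and collecting terms gives q(s) = -3s^4 + 6s^2 - 4s - 2.
Evaluating at s = 8: q(8) = -11938.

-11938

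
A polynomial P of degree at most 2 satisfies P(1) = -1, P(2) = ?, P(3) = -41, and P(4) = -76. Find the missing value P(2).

The 3 known points determine the degree-2 polynomial uniquely.
Write P(s) = as^2 + bs + c. Substituting each data point gives a linear system:
  a + b + c = -1
  9a + 3b + c = -41
  16a + 4b + c = -76
Solving the system yields a = -5, b = 0, c = 4.
So P(s) = -5s² + 4.
Then P(2) = -16.

-16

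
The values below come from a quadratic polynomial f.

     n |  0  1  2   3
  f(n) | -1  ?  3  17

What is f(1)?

-3

The 3 known points determine the degree-2 polynomial uniquely.
Write f(n) = an^2 + bn + c. Substituting each data point gives a linear system:
  c = -1
  4a + 2b + c = 3
  9a + 3b + c = 17
Solving the system yields a = 4, b = -6, c = -1.
So f(n) = 4n^2 - 6n - 1.
Then f(1) = -3.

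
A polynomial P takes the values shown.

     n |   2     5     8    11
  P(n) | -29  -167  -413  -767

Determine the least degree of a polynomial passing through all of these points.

Forward differences of the values at n = 2, 5, 8, 11:
  P  : -29  -167  -413  -767
  Δ  : -138  -246  -354
  Δ^2: -108  -108
  Δ^3: 0
The second differences are constant (-108) and nonzero, while all higher differences vanish, so the minimal degree is 2.

2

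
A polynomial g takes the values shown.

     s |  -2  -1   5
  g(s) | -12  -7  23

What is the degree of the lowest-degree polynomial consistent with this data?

Divided differences on the nodes -2, -1, 5:
  order 0: -12  -7  23
  order 1: 5  5
  order 2: 0
The order-1 divided differences are all 5 (nonzero) and every higher order vanishes, so the data lies on a polynomial of degree exactly 1.

1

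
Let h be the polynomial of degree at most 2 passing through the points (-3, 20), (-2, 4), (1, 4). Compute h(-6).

Write h(t) = at^2 + bt + c. Substituting each data point gives a linear system:
  9a - 3b + c = 20
  4a - 2b + c = 4
  a + b + c = 4
Solving the system yields a = 4, b = 4, c = -4.
So h(t) = 4t² + 4t - 4.
Then h(-6) = 116.

116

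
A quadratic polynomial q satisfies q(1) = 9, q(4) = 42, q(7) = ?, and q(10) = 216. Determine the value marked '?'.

The 3 known points determine the degree-2 polynomial uniquely.
Write q(u) = au^2 + bu + c. Substituting each data point gives a linear system:
  a + b + c = 9
  16a + 4b + c = 42
  100a + 10b + c = 216
Solving the system yields a = 2, b = 1, c = 6.
So q(u) = 2u^2 + u + 6.
Then q(7) = 111.

111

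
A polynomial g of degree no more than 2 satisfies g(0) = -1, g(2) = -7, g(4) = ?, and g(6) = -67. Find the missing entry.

-29

On equispaced nodes a degree-2 polynomial has vanishing third forward difference, so
  - g(0) + 3·g(2) - 3·g(4) + g(6) = 0.
Substituting the known values and solving for g(4):
  -3·g(4) = 87
  g(4) = -29.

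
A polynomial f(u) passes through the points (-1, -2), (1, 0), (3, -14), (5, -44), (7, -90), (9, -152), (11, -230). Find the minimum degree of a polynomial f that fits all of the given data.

Forward differences of the values at u = -1, 1, 3, 5, 7, 9, 11:
  f  : -2  0  -14  -44  -90  -152  -230
  Δ  : 2  -14  -30  -46  -62  -78
  Δ^2: -16  -16  -16  -16  -16
  Δ^3: 0  0  0  0
  Δ^4: 0  0  0
  Δ^5: 0  0
  Δ^6: 0
The second differences are constant (-16) and nonzero, while all higher differences vanish, so the minimal degree is 2.

2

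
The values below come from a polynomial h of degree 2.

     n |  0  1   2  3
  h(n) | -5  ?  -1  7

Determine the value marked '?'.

-5

On equispaced nodes a degree-2 polynomial has vanishing third forward difference, so
  - h(0) + 3·h(1) - 3·h(2) + h(3) = 0.
Substituting the known values and solving for h(1):
  3·h(1) = -15
  h(1) = -5.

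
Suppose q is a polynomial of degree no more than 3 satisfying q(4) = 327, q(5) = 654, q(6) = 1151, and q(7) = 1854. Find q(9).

4022

Write q(n) = an^3 + bn^2 + cn + d. Substituting each data point gives a linear system:
  64a + 16b + 4c + d = 327
  125a + 25b + 5c + d = 654
  216a + 36b + 6c + d = 1151
  343a + 49b + 7c + d = 1854
Solving the system yields a = 6, b = -5, c = 6, d = -1.
So q(n) = 6n^3 - 5n^2 + 6n - 1.
Then q(9) = 4022.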